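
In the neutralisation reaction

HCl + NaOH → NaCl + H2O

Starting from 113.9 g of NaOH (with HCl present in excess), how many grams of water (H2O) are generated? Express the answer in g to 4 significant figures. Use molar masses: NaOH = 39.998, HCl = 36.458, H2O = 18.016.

n(NaOH) = 113.90 g / 39.998 g/mol = 2.8476 mol.
From the equation the NaOH:H2O mole ratio is 1:1, so n(H2O) = 2.8476 × 1/1 = 2.8476 mol.
Mass of H2O = 2.8476 mol × 18.016 g/mol = 51.303 g.

51.30 g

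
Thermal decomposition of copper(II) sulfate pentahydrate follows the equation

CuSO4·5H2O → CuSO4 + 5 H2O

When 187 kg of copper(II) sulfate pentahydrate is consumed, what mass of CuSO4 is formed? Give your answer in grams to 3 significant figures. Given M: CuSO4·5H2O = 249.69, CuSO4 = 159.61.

120000 g

Convert: 187 kg = 187000 g.
n(CuSO4·5H2O) = 187000 g / 249.69 g/mol = 748.9 mol.
From the equation the CuSO4·5H2O:CuSO4 mole ratio is 1:1, so n(CuSO4) = 748.9 × 1/1 = 748.9 mol.
Mass of CuSO4 = 748.9 mol × 159.61 g/mol = 119500 g.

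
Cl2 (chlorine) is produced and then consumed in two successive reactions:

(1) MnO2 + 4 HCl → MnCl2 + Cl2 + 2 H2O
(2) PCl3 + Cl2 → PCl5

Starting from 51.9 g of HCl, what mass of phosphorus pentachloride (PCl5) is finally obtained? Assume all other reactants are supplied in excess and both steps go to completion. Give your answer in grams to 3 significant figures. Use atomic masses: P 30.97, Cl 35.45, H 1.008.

M(HCl) = 1.008 + 35.45 = 36.458 g/mol.
M(PCl5) = 30.97 + 5(35.45) = 208.22 g/mol.
n(HCl) = 51.90 / 36.458 = 1.424 mol.
Step 1 gives a 4:1 ratio of HCl to Cl2, so n(Cl2) = 0.3559 mol.
In step 2 the Cl2:PCl5 ratio is 1:1, so n(PCl5) = 0.3559 mol.
Mass of PCl5 = 0.3559 × 208.22 = 74.10 g.

74.1 g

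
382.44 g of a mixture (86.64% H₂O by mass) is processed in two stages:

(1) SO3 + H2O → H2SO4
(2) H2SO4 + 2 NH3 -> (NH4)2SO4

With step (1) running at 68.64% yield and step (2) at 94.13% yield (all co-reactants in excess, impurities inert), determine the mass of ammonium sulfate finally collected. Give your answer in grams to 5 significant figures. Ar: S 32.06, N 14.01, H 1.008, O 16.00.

Pure H2O = 382.44 × 0.8664 = 331.346 g.
M(H2O) = 2(1.008) + 16.00 = 18.016 g/mol.
M((NH4)2SO4) = 2(14.01) + 8(1.008) + 32.06 + 4(16.00) = 132.144 g/mol.
n(H2O) = 331.346 / 18.016 = 18.3918 mol.
Step 1 (H2O:H2SO4 = 1:1): theoretical n(H2SO4) = 18.3918 mol; at 68.64% yield, n(H2SO4) = 12.6241 mol.
Step 2 (H2SO4:(NH4)2SO4 = 1:1): theoretical n((NH4)2SO4) = 12.6241 mol, so theoretical mass = 12.6241 × 132.144 = 1668.20 g.
At 94.13% yield, actual mass of (NH4)2SO4 = 1668.20 × 0.9413 = 1570.28 g.

1570.3 g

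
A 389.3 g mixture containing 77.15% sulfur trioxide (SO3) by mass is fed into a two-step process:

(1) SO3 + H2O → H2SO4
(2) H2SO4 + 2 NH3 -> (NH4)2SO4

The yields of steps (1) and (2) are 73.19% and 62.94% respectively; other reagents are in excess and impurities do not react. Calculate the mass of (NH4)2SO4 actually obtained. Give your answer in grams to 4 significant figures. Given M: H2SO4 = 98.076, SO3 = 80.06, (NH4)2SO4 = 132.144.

228.4 g

Pure SO3 = 389.3 × 0.7715 = 300.34 g.
n(SO3) = 300.34 / 80.06 = 3.7515 mol.
Step 1 (SO3:H2SO4 = 1:1): theoretical n(H2SO4) = 3.7515 mol; at 73.19% yield, n(H2SO4) = 2.7457 mol.
Step 2 (H2SO4:(NH4)2SO4 = 1:1): theoretical n((NH4)2SO4) = 2.7457 mol, so theoretical mass = 2.7457 × 132.144 = 362.83 g.
At 62.94% yield, actual mass of (NH4)2SO4 = 362.83 × 0.6294 = 228.37 g.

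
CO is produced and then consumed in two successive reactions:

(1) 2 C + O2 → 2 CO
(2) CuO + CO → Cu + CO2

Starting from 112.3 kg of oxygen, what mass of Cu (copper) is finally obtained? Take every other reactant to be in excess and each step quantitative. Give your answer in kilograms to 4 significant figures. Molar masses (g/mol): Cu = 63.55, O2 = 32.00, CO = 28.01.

446.0 kg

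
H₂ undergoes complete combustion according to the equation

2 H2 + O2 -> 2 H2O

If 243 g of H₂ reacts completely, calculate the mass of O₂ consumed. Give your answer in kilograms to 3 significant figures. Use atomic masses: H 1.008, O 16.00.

1.93 kg

M(H2) = 2(1.008) = 2.016 g/mol.
M(O2) = 2(16.00) = 32.00 g/mol.
n(H2) = 243.0 g / 2.016 g/mol = 120.5 mol.
From the equation the H2:O2 mole ratio is 2:1, so n(O2) = 120.5 × 1/2 = 60.27 mol.
Mass of O2 = 60.27 mol × 32.00 g/mol = 1929 g.
Converting to kg: 1929 g = 1.93 kg.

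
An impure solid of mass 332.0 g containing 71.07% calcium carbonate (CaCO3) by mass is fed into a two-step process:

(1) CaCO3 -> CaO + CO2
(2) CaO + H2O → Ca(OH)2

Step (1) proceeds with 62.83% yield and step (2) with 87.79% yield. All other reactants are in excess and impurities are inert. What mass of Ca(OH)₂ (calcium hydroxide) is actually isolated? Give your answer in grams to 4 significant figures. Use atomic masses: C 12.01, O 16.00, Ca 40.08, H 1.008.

96.35 g

Pure CaCO3 = 332.0 × 0.7107 = 235.95 g.
M(CaCO3) = 40.08 + 12.01 + 3(16.00) = 100.09 g/mol.
M(Ca(OH)2) = 40.08 + 2(16.00) + 2(1.008) = 74.096 g/mol.
n(CaCO3) = 235.95 / 100.09 = 2.3574 mol.
Step 1 (CaCO3:CaO = 1:1): theoretical n(CaO) = 2.3574 mol; at 62.83% yield, n(CaO) = 1.4812 mol.
Step 2 (CaO:Ca(OH)2 = 1:1): theoretical n(Ca(OH)2) = 1.4812 mol, so theoretical mass = 1.4812 × 74.096 = 109.75 g.
At 87.79% yield, actual mass of Ca(OH)2 = 109.75 × 0.8779 = 96.348 g.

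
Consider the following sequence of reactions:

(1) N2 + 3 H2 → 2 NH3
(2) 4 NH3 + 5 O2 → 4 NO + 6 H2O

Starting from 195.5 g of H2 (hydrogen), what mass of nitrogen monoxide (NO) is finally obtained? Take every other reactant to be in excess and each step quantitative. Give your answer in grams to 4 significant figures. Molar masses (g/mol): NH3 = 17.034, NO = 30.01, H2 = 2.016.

n(H2) = 195.50 / 2.016 = 96.974 mol.
Step 1 gives a 3:2 ratio of H2 to NH3, so n(NH3) = 64.649 mol.
In step 2 the NH3:NO ratio is 4:4, so n(NO) = 64.649 mol.
Mass of NO = 64.649 × 30.01 = 1940.1 g.

1940 g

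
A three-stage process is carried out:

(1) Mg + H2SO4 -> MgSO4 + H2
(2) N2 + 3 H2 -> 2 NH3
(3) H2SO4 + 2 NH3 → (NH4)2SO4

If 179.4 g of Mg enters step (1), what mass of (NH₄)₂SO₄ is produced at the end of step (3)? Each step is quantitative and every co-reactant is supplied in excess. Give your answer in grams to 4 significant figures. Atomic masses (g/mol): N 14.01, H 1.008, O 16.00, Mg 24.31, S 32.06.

325.1 g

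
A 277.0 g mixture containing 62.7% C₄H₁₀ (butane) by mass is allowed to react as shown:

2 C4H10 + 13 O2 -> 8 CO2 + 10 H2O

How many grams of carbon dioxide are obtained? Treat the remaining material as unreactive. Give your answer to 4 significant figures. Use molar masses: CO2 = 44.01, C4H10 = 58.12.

526.1 g

Mass of pure C4H10 = 277.0 g × 0.627 = 173.68 g.
n(C4H10) = 173.68 g / 58.12 g/mol = 2.9883 mol.
From the equation the C4H10:CO2 mole ratio is 2:8, so n(CO2) = 2.9883 × 8/2 = 11.953 mol.
Mass of CO2 = 11.953 mol × 44.01 g/mol = 526.06 g.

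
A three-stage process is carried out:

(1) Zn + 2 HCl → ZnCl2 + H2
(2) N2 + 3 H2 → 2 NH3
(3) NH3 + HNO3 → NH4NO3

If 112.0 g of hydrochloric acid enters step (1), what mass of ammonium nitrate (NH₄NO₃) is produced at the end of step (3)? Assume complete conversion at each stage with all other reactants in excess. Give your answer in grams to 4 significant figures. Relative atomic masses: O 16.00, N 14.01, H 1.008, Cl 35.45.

M(HCl) = 1.008 + 35.45 = 36.458 g/mol.
M(NH4NO3) = 2(14.01) + 4(1.008) + 3(16.00) = 80.052 g/mol.
n(HCl) = 112.0 / 36.458 = 3.0720 mol.
Reaction (1): HCl→H2 ratio 2:1 ⇒ n(H2) = 1.5360 mol.
Reaction (2): H2→NH3 ratio 3:2 ⇒ n(NH3) = 1.0240 mol.
Reaction (3): NH3→NH4NO3 ratio 1:1 ⇒ n(NH4NO3) = 1.0240 mol.
Mass of NH4NO3 = 1.0240 × 80.052 = 81.974 g.

81.97 g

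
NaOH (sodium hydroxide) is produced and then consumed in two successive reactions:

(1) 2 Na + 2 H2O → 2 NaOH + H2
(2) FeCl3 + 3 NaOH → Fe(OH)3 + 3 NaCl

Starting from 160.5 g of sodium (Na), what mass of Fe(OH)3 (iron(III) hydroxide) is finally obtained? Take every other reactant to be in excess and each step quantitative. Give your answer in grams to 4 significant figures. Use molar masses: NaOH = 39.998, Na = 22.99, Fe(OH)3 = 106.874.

248.7 g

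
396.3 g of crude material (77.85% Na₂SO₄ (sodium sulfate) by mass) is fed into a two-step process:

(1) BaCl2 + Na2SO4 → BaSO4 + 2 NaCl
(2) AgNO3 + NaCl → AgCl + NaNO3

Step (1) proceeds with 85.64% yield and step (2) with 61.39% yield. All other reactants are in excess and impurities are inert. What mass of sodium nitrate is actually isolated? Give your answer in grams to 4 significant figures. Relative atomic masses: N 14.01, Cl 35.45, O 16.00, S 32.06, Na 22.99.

Pure Na2SO4 = 396.3 × 0.7785 = 308.52 g.
M(Na2SO4) = 2(22.99) + 32.06 + 4(16.00) = 142.04 g/mol.
M(NaNO3) = 22.99 + 14.01 + 3(16.00) = 85.00 g/mol.
n(Na2SO4) = 308.52 / 142.04 = 2.1721 mol.
Step 1 (Na2SO4:NaCl = 1:2): theoretical n(NaCl) = 4.3441 mol; at 85.64% yield, n(NaCl) = 3.7203 mol.
Step 2 (NaCl:NaNO3 = 1:1): theoretical n(NaNO3) = 3.7203 mol, so theoretical mass = 3.7203 × 85.00 = 316.23 g.
At 61.39% yield, actual mass of NaNO3 = 316.23 × 0.6139 = 194.13 g.

194.1 g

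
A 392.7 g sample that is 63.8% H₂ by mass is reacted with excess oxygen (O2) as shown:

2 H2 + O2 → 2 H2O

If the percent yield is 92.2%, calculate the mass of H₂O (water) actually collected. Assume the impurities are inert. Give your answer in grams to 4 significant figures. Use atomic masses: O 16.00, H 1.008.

2064 g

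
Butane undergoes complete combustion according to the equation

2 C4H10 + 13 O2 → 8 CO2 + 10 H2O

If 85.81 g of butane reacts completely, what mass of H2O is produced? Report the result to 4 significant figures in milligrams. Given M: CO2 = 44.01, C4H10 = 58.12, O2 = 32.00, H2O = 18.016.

n(C4H10) = 85.810 g / 58.12 g/mol = 1.4764 mol.
From the equation the C4H10:H2O mole ratio is 2:10, so n(H2O) = 1.4764 × 10/2 = 7.3821 mol.
Mass of H2O = 7.3821 mol × 18.016 g/mol = 133.00 g.
Converting to mg: 133.00 g = 133000 mg.

133000 mg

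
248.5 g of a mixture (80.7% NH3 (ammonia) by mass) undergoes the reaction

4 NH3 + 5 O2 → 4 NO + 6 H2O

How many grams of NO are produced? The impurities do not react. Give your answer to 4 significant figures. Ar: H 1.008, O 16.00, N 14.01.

353.3 g

Mass of pure NH3 = 248.5 g × 0.807 = 200.54 g.
M(NH3) = 14.01 + 3(1.008) = 17.034 g/mol.
M(NO) = 14.01 + 16.00 = 30.01 g/mol.
n(NH3) = 200.54 g / 17.034 g/mol = 11.773 mol.
From the equation the NH3:NO mole ratio is 4:4, so n(NO) = 11.773 × 4/4 = 11.773 mol.
Mass of NO = 11.773 mol × 30.01 g/mol = 353.30 g.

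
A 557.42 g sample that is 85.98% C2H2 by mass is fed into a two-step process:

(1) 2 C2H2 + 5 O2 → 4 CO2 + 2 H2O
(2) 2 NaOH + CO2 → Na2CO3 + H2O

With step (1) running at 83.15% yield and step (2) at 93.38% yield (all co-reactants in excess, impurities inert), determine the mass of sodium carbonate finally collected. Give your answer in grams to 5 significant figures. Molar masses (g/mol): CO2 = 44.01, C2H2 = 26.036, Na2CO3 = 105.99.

Pure C2H2 = 557.42 × 0.8598 = 479.270 g.
n(C2H2) = 479.270 / 26.036 = 18.4080 mol.
Step 1 (C2H2:CO2 = 2:4): theoretical n(CO2) = 36.8159 mol; at 83.15% yield, n(CO2) = 30.6124 mol.
Step 2 (CO2:Na2CO3 = 1:1): theoretical n(Na2CO3) = 30.6124 mol, so theoretical mass = 30.6124 × 105.99 = 3244.61 g.
At 93.38% yield, actual mass of Na2CO3 = 3244.61 × 0.9338 = 3029.82 g.

3029.8 g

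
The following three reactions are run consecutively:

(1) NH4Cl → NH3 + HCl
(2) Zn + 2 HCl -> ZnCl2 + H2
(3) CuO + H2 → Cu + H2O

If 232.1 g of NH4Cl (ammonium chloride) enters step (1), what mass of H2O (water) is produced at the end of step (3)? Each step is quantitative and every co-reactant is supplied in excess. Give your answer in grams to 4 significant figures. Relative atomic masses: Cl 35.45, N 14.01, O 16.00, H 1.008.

39.09 g

M(NH4Cl) = 14.01 + 4(1.008) + 35.45 = 53.492 g/mol.
M(H2O) = 2(1.008) + 16.00 = 18.016 g/mol.
n(NH4Cl) = 232.1 / 53.492 = 4.3390 mol.
Reaction (1): NH4Cl→HCl ratio 1:1 ⇒ n(HCl) = 4.3390 mol.
Reaction (2): HCl→H2 ratio 2:1 ⇒ n(H2) = 2.1695 mol.
Reaction (3): H2→H2O ratio 1:1 ⇒ n(H2O) = 2.1695 mol.
Mass of H2O = 2.1695 × 18.016 = 39.085 g.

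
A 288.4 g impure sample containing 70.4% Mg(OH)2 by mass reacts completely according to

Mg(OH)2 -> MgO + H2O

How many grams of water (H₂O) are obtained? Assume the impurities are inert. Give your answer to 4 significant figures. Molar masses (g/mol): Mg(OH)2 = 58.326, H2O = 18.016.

62.71 g

Mass of pure Mg(OH)2 = 288.4 g × 0.704 = 203.03 g.
n(Mg(OH)2) = 203.03 g / 58.326 g/mol = 3.4810 mol.
From the equation the Mg(OH)2:H2O mole ratio is 1:1, so n(H2O) = 3.4810 × 1/1 = 3.4810 mol.
Mass of H2O = 3.4810 mol × 18.016 g/mol = 62.714 g.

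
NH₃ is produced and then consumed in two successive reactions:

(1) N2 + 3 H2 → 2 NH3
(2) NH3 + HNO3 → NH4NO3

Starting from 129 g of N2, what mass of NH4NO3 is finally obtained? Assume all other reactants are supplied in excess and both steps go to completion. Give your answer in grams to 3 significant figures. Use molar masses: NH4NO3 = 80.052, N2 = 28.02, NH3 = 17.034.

737 g

n(N2) = 129.0 / 28.02 = 4.604 mol.
Step 1 gives a 1:2 ratio of N2 to NH3, so n(NH3) = 9.208 mol.
In step 2 the NH3:NH4NO3 ratio is 1:1, so n(NH4NO3) = 9.208 mol.
Mass of NH4NO3 = 9.208 × 80.052 = 737.1 g.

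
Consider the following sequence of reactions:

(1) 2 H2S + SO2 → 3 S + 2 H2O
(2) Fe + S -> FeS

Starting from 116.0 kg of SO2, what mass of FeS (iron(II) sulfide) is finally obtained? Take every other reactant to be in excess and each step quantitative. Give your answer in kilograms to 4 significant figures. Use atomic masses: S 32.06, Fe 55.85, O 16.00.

M(SO2) = 32.06 + 2(16.00) = 64.06 g/mol.
M(FeS) = 55.85 + 32.06 = 87.91 g/mol.
116.0 kg = 116000 g.
n(SO2) = 116000 / 64.06 = 1810.8 mol.
Step 1 gives a 1:3 ratio of SO2 to S, so n(S) = 5432.4 mol.
In step 2 the S:FeS ratio is 1:1, so n(FeS) = 5432.4 mol.
Mass of FeS = 5432.4 × 87.91 = 477560 g = 477.6 kg.

477.6 kg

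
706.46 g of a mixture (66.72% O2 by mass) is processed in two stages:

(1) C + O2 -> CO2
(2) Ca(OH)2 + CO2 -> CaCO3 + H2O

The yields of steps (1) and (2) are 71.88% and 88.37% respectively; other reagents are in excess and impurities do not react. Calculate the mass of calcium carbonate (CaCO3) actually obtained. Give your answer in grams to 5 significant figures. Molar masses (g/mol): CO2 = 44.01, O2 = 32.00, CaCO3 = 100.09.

936.48 g

Pure O2 = 706.46 × 0.6672 = 471.350 g.
n(O2) = 471.350 / 32.00 = 14.7297 mol.
Step 1 (O2:CO2 = 1:1): theoretical n(CO2) = 14.7297 mol; at 71.88% yield, n(CO2) = 10.5877 mol.
Step 2 (CO2:CaCO3 = 1:1): theoretical n(CaCO3) = 10.5877 mol, so theoretical mass = 10.5877 × 100.09 = 1059.72 g.
At 88.37% yield, actual mass of CaCO3 = 1059.72 × 0.8837 = 936.477 g.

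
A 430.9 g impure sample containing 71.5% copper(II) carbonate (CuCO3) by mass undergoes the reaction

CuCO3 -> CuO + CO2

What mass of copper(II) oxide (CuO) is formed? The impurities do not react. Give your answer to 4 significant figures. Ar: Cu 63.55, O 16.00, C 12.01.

198.4 g

Mass of pure CuCO3 = 430.9 g × 0.715 = 308.09 g.
M(CuCO3) = 63.55 + 12.01 + 3(16.00) = 123.56 g/mol.
M(CuO) = 63.55 + 16.00 = 79.55 g/mol.
n(CuCO3) = 308.09 g / 123.56 g/mol = 2.4935 mol.
From the equation the CuCO3:CuO mole ratio is 1:1, so n(CuO) = 2.4935 × 1/1 = 2.4935 mol.
Mass of CuO = 2.4935 mol × 79.55 g/mol = 198.36 g.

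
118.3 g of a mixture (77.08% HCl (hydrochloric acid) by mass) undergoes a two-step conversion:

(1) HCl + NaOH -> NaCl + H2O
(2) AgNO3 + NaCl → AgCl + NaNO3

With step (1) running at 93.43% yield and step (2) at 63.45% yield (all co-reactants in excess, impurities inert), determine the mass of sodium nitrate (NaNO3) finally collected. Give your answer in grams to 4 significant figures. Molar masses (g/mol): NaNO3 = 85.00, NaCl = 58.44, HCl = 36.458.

Pure HCl = 118.3 × 0.7708 = 91.186 g.
n(HCl) = 91.186 / 36.458 = 2.5011 mol.
Step 1 (HCl:NaCl = 1:1): theoretical n(NaCl) = 2.5011 mol; at 93.43% yield, n(NaCl) = 2.3368 mol.
Step 2 (NaCl:NaNO3 = 1:1): theoretical n(NaNO3) = 2.3368 mol, so theoretical mass = 2.3368 × 85.00 = 198.63 g.
At 63.45% yield, actual mass of NaNO3 = 198.63 × 0.6345 = 126.03 g.

126.0 g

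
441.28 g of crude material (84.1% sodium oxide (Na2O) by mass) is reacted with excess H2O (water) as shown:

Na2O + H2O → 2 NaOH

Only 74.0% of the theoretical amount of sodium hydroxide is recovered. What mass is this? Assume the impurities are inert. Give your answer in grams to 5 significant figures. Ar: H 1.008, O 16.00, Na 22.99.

354.45 g

Pure Na2O available = 441.28 g × 0.841 = 371.116 g.
M(Na2O) = 2(22.99) + 16.00 = 61.98 g/mol.
M(NaOH) = 22.99 + 16.00 + 1.008 = 39.998 g/mol.
n(Na2O) = 371.116 g / 61.98 g/mol = 5.98768 mol.
From the equation the Na2O:NaOH mole ratio is 1:2, so n(NaOH) = 5.98768 × 2/1 = 11.9754 mol.
Mass of NaOH = 11.9754 mol × 39.998 g/mol = 478.991 g.
Actual mass collected = 478.991 g × 0.740 = 354.453 g.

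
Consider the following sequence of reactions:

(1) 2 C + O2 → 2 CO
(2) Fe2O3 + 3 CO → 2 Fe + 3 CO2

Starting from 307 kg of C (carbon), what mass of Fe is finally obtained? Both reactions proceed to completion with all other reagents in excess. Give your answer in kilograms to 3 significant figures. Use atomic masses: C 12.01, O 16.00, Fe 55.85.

M(C) = 12.01 g/mol.
M(Fe) = 55.85 g/mol.
307 kg = 307000 g.
n(C) = 307000 / 12.01 = 25560 mol.
Step 1 gives a 2:2 ratio of C to CO, so n(CO) = 25560 mol.
In step 2 the CO:Fe ratio is 3:2, so n(Fe) = 17040 mol.
Mass of Fe = 17040 × 55.85 = 951800 g = 952 kg.

952 kg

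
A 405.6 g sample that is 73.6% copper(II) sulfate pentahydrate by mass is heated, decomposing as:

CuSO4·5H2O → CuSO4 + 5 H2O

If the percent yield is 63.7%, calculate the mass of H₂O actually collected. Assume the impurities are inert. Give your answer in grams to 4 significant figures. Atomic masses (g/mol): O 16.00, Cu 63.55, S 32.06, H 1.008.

Pure CuSO4·5H2O available = 405.6 g × 0.736 = 298.52 g.
M(CuSO4·5H2O) = 63.55 + 32.06 + 9(16.00) + 10(1.008) = 249.69 g/mol.
M(H2O) = 2(1.008) + 16.00 = 18.016 g/mol.
n(CuSO4·5H2O) = 298.52 g / 249.69 g/mol = 1.1956 mol.
From the equation the CuSO4·5H2O:H2O mole ratio is 1:5, so n(H2O) = 1.1956 × 5/1 = 5.9778 mol.
Mass of H2O = 5.9778 mol × 18.016 g/mol = 107.70 g.
Actual mass collected = 107.70 g × 0.637 = 68.603 g.

68.60 g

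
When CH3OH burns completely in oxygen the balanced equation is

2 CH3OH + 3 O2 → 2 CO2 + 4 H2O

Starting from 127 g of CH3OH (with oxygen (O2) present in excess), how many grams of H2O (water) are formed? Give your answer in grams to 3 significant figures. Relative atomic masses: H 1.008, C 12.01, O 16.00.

143 g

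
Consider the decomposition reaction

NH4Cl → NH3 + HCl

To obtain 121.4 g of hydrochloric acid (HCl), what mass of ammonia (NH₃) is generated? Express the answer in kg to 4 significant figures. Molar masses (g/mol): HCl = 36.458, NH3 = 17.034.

n(HCl) = 121.40 g / 36.458 g/mol = 3.3299 mol.
From the equation the HCl:NH3 mole ratio is 1:1, so n(NH3) = 3.3299 × 1/1 = 3.3299 mol.
Mass of NH3 = 3.3299 mol × 17.034 g/mol = 56.721 g.
Converting to kg: 56.721 g = 0.05672 kg.

0.05672 kg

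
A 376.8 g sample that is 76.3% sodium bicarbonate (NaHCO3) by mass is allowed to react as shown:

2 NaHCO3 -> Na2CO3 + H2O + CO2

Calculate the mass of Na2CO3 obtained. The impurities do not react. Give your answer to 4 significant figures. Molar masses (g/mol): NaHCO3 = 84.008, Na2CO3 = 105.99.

Mass of pure NaHCO3 = 376.8 g × 0.763 = 287.50 g.
n(NaHCO3) = 287.50 g / 84.008 g/mol = 3.4223 mol.
From the equation the NaHCO3:Na2CO3 mole ratio is 2:1, so n(Na2CO3) = 3.4223 × 1/2 = 1.7111 mol.
Mass of Na2CO3 = 1.7111 mol × 105.99 g/mol = 181.36 g.

181.4 g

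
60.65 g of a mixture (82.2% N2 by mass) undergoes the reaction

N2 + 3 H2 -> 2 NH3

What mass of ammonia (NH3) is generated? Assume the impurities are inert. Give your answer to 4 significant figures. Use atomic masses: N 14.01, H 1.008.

60.62 g

Mass of pure N2 = 60.65 g × 0.822 = 49.854 g.
M(N2) = 2(14.01) = 28.02 g/mol.
M(NH3) = 14.01 + 3(1.008) = 17.034 g/mol.
n(N2) = 49.854 g / 28.02 g/mol = 1.7792 mol.
From the equation the N2:NH3 mole ratio is 1:2, so n(NH3) = 1.7792 × 2/1 = 3.5585 mol.
Mass of NH3 = 3.5585 mol × 17.034 g/mol = 60.615 g.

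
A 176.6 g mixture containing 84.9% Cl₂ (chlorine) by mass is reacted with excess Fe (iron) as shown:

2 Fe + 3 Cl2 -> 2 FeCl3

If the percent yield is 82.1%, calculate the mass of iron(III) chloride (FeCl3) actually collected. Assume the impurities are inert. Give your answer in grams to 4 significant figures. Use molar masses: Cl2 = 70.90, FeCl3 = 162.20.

187.7 g

Pure Cl2 available = 176.6 g × 0.849 = 149.93 g.
n(Cl2) = 149.93 g / 70.90 g/mol = 2.1147 mol.
From the equation the Cl2:FeCl3 mole ratio is 3:2, so n(FeCl3) = 2.1147 × 2/3 = 1.4098 mol.
Mass of FeCl3 = 1.4098 mol × 162.20 g/mol = 228.67 g.
Actual mass collected = 228.67 g × 0.821 = 187.74 g.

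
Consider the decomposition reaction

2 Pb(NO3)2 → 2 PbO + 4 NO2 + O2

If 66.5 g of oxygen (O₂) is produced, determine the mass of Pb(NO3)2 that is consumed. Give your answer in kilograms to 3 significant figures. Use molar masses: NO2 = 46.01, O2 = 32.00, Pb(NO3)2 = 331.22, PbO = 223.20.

1.38 kg

n(O2) = 66.50 g / 32.00 g/mol = 2.078 mol.
From the equation the O2:Pb(NO3)2 mole ratio is 1:2, so n(Pb(NO3)2) = 2.078 × 2/1 = 4.156 mol.
Mass of Pb(NO3)2 = 4.156 mol × 331.22 g/mol = 1377 g.
Converting to kg: 1377 g = 1.38 kg.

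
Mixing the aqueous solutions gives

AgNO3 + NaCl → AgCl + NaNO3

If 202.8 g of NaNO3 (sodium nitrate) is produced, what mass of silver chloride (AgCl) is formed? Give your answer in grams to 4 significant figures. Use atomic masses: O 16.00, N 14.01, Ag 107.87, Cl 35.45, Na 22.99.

M(NaNO3) = 22.99 + 14.01 + 3(16.00) = 85.00 g/mol.
M(AgCl) = 107.87 + 35.45 = 143.32 g/mol.
n(NaNO3) = 202.80 g / 85.00 g/mol = 2.3859 mol.
From the equation the NaNO3:AgCl mole ratio is 1:1, so n(AgCl) = 2.3859 × 1/1 = 2.3859 mol.
Mass of AgCl = 2.3859 mol × 143.32 g/mol = 341.94 g.

341.9 g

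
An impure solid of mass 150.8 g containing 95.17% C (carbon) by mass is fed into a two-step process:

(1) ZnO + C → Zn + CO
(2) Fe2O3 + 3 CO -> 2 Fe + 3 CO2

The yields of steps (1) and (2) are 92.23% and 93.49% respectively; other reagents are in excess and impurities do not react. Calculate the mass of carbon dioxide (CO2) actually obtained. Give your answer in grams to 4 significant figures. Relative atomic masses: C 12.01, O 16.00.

Pure C = 150.8 × 0.9517 = 143.52 g.
M(C) = 12.01 g/mol.
M(CO2) = 12.01 + 2(16.00) = 44.01 g/mol.
n(C) = 143.52 / 12.01 = 11.950 mol.
Step 1 (C:CO = 1:1): theoretical n(CO) = 11.950 mol; at 92.23% yield, n(CO) = 11.021 mol.
Step 2 (CO:CO2 = 3:3): theoretical n(CO2) = 11.021 mol, so theoretical mass = 11.021 × 44.01 = 485.04 g.
At 93.49% yield, actual mass of CO2 = 485.04 × 0.9349 = 453.47 g.

453.5 g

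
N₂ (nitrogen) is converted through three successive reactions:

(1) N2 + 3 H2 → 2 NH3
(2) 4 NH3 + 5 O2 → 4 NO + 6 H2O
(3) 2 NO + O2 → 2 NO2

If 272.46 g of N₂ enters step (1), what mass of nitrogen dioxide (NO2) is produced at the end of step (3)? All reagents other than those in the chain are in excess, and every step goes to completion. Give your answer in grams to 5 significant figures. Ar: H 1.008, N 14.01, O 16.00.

M(N2) = 2(14.01) = 28.02 g/mol.
M(NO2) = 14.01 + 2(16.00) = 46.01 g/mol.
n(N2) = 272.46 / 28.02 = 9.72377 mol.
Reaction (1): N2→NH3 ratio 1:2 ⇒ n(NH3) = 19.4475 mol.
Reaction (2): NH3→NO ratio 4:4 ⇒ n(NO) = 19.4475 mol.
Reaction (3): NO→NO2 ratio 2:2 ⇒ n(NO2) = 19.4475 mol.
Mass of NO2 = 19.4475 × 46.01 = 894.781 g.

894.78 g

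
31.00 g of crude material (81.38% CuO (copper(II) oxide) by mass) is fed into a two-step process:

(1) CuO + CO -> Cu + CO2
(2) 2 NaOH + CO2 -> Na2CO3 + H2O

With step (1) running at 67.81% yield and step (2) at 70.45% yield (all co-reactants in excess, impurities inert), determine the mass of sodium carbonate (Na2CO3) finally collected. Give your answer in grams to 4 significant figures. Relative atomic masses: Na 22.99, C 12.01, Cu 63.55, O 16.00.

16.06 g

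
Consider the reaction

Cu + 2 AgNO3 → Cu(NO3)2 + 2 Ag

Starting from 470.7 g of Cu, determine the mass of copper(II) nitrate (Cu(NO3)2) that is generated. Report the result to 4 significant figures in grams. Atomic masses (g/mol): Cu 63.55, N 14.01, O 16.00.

1389 g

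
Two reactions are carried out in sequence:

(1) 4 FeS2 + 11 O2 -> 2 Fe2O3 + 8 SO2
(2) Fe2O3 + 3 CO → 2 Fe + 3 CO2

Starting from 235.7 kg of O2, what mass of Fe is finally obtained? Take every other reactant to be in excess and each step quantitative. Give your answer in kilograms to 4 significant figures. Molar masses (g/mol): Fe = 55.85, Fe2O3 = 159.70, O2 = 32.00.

235.7 kg = 235700 g.
n(O2) = 235700 / 32.00 = 7365.6 mol.
Step 1 gives a 11:2 ratio of O2 to Fe2O3, so n(Fe2O3) = 1339.2 mol.
In step 2 the Fe2O3:Fe ratio is 1:2, so n(Fe) = 2678.4 mol.
Mass of Fe = 2678.4 × 55.85 = 149590 g = 149.6 kg.

149.6 kg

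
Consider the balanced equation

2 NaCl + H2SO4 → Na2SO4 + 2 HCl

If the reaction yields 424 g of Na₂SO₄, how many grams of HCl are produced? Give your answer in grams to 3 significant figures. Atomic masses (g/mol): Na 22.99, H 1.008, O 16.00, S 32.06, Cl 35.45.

218 g

M(Na2SO4) = 2(22.99) + 32.06 + 4(16.00) = 142.04 g/mol.
M(HCl) = 1.008 + 35.45 = 36.458 g/mol.
n(Na2SO4) = 424.0 g / 142.04 g/mol = 2.985 mol.
From the equation the Na2SO4:HCl mole ratio is 1:2, so n(HCl) = 2.985 × 2/1 = 5.970 mol.
Mass of HCl = 5.970 mol × 36.458 g/mol = 217.7 g.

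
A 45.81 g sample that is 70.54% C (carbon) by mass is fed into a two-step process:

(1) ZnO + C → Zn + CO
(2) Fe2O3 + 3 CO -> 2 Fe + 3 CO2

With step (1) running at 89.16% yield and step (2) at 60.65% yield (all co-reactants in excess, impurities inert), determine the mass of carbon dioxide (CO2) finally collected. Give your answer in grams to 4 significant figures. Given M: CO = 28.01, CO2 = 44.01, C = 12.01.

Pure C = 45.81 × 0.7054 = 32.314 g.
n(C) = 32.314 / 12.01 = 2.6906 mol.
Step 1 (C:CO = 1:1): theoretical n(CO) = 2.6906 mol; at 89.16% yield, n(CO) = 2.3990 mol.
Step 2 (CO:CO2 = 3:3): theoretical n(CO2) = 2.3990 mol, so theoretical mass = 2.3990 × 44.01 = 105.58 g.
At 60.65% yield, actual mass of CO2 = 105.58 × 0.6065 = 64.033 g.

64.03 g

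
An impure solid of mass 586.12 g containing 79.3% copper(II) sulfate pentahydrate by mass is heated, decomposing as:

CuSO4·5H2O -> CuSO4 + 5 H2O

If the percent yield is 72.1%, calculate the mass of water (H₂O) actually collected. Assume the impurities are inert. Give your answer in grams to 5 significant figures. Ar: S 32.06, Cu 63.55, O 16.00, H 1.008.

120.90 g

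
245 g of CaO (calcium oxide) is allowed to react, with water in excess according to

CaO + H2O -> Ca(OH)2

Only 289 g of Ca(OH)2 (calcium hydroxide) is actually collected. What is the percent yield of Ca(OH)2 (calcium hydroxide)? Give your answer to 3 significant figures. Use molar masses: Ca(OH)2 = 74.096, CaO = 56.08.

89.3 %

n(CaO) = 245.0 g / 56.08 g/mol = 4.369 mol.
From the equation the CaO:Ca(OH)2 mole ratio is 1:1, so n(Ca(OH)2) = 4.369 × 1/1 = 4.369 mol.
Mass of Ca(OH)2 = 4.369 mol × 74.096 g/mol = 323.7 g.
This is the theoretical yield. Percent yield = 289 g / 323.7 g × 100% = 89.28%.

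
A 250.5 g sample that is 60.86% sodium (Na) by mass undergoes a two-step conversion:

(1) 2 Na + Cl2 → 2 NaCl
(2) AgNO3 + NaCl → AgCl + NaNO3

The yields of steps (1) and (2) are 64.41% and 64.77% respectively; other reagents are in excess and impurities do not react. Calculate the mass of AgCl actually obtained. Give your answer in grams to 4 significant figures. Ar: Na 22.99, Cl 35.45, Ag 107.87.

396.5 g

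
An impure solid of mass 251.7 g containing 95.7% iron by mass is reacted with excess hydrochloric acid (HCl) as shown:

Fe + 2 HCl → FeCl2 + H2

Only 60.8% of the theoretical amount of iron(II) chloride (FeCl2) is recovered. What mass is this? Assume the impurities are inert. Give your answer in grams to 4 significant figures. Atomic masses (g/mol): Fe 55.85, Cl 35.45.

332.4 g

Pure Fe available = 251.7 g × 0.957 = 240.88 g.
M(Fe) = 55.85 g/mol.
M(FeCl2) = 55.85 + 2(35.45) = 126.75 g/mol.
n(Fe) = 240.88 g / 55.85 g/mol = 4.3129 mol.
From the equation the Fe:FeCl2 mole ratio is 1:1, so n(FeCl2) = 4.3129 × 1/1 = 4.3129 mol.
Mass of FeCl2 = 4.3129 mol × 126.75 g/mol = 546.66 g.
Actual mass collected = 546.66 g × 0.608 = 332.37 g.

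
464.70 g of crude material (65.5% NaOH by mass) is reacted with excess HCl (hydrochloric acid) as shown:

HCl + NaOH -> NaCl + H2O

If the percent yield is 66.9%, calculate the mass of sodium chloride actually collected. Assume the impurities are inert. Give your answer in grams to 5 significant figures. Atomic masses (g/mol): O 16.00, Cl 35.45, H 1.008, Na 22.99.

Pure NaOH available = 464.70 g × 0.655 = 304.378 g.
M(NaOH) = 22.99 + 16.00 + 1.008 = 39.998 g/mol.
M(NaCl) = 22.99 + 35.45 = 58.44 g/mol.
n(NaOH) = 304.378 g / 39.998 g/mol = 7.60984 mol.
From the equation the NaOH:NaCl mole ratio is 1:1, so n(NaCl) = 7.60984 × 1/1 = 7.60984 mol.
Mass of NaCl = 7.60984 mol × 58.44 g/mol = 444.719 g.
Actual mass collected = 444.719 g × 0.669 = 297.517 g.

297.52 g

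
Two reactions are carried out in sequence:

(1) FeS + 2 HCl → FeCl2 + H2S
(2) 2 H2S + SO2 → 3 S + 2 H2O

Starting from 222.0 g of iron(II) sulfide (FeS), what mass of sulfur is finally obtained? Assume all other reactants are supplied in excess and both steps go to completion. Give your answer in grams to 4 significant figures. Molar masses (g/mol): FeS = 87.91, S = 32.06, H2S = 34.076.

n(FeS) = 222.00 / 87.91 = 2.5253 mol.
Step 1 gives a 1:1 ratio of FeS to H2S, so n(H2S) = 2.5253 mol.
In step 2 the H2S:S ratio is 2:3, so n(S) = 3.7880 mol.
Mass of S = 3.7880 × 32.06 = 121.44 g.

121.4 g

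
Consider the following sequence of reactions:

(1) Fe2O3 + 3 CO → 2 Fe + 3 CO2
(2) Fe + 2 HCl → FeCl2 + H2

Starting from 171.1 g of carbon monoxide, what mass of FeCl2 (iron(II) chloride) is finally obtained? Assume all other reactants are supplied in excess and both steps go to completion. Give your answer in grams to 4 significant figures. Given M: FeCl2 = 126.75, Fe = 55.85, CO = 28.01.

n(CO) = 171.10 / 28.01 = 6.1085 mol.
Step 1 gives a 3:2 ratio of CO to Fe, so n(Fe) = 4.0724 mol.
In step 2 the Fe:FeCl2 ratio is 1:1, so n(FeCl2) = 4.0724 mol.
Mass of FeCl2 = 4.0724 × 126.75 = 516.17 g.

516.2 g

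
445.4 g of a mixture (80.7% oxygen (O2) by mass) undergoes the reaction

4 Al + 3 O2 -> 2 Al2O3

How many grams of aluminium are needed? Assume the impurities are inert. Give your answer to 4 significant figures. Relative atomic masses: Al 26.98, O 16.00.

404.1 g

Mass of pure O2 = 445.4 g × 0.807 = 359.44 g.
M(O2) = 2(16.00) = 32.00 g/mol.
M(Al) = 26.98 g/mol.
n(O2) = 359.44 g / 32.00 g/mol = 11.232 mol.
From the equation the O2:Al mole ratio is 3:4, so n(Al) = 11.232 × 4/3 = 14.977 mol.
Mass of Al = 14.977 mol × 26.98 g/mol = 404.07 g.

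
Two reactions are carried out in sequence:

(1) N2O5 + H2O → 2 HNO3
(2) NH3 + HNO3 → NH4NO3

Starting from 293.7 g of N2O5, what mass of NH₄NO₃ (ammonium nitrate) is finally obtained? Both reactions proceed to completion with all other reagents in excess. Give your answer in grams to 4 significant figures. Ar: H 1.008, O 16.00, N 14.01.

435.3 g

M(N2O5) = 2(14.01) + 5(16.00) = 108.02 g/mol.
M(NH4NO3) = 2(14.01) + 4(1.008) + 3(16.00) = 80.052 g/mol.
n(N2O5) = 293.70 / 108.02 = 2.7189 mol.
Step 1 gives a 1:2 ratio of N2O5 to HNO3, so n(HNO3) = 5.4379 mol.
In step 2 the HNO3:NH4NO3 ratio is 1:1, so n(NH4NO3) = 5.4379 mol.
Mass of NH4NO3 = 5.4379 × 80.052 = 435.31 g.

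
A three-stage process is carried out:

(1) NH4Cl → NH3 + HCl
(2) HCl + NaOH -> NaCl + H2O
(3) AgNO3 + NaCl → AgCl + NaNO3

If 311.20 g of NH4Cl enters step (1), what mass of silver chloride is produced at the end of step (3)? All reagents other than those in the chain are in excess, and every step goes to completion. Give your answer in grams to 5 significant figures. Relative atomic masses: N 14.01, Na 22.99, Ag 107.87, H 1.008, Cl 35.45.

M(NH4Cl) = 14.01 + 4(1.008) + 35.45 = 53.492 g/mol.
M(AgCl) = 107.87 + 35.45 = 143.32 g/mol.
n(NH4Cl) = 311.20 / 53.492 = 5.81769 mol.
Reaction (1): NH4Cl→HCl ratio 1:1 ⇒ n(HCl) = 5.81769 mol.
Reaction (2): HCl→NaCl ratio 1:1 ⇒ n(NaCl) = 5.81769 mol.
Reaction (3): NaCl→AgCl ratio 1:1 ⇒ n(AgCl) = 5.81769 mol.
Mass of AgCl = 5.81769 × 143.32 = 833.792 g.

833.79 g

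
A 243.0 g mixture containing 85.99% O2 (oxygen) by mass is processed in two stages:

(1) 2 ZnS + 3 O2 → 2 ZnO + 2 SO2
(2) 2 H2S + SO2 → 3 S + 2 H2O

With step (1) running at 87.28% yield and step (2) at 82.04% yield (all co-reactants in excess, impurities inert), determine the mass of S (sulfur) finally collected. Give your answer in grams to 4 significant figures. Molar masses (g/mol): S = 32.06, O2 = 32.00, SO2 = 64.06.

Pure O2 = 243.0 × 0.8599 = 208.96 g.
n(O2) = 208.96 / 32.00 = 6.5299 mol.
Step 1 (O2:SO2 = 3:2): theoretical n(SO2) = 4.3532 mol; at 87.28% yield, n(SO2) = 3.7995 mol.
Step 2 (SO2:S = 1:3): theoretical n(S) = 11.399 mol, so theoretical mass = 11.399 × 32.06 = 365.44 g.
At 82.04% yield, actual mass of S = 365.44 × 0.8204 = 299.80 g.

299.8 g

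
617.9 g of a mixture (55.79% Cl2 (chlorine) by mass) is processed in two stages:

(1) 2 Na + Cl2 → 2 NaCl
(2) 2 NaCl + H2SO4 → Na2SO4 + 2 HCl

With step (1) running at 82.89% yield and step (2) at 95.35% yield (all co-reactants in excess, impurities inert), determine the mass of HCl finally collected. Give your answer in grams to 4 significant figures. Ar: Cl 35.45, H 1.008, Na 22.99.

Pure Cl2 = 617.9 × 0.5579 = 344.73 g.
M(Cl2) = 2(35.45) = 70.90 g/mol.
M(HCl) = 1.008 + 35.45 = 36.458 g/mol.
n(Cl2) = 344.73 / 70.90 = 4.8621 mol.
Step 1 (Cl2:NaCl = 1:2): theoretical n(NaCl) = 9.7243 mol; at 82.89% yield, n(NaCl) = 8.0605 mol.
Step 2 (NaCl:HCl = 2:2): theoretical n(HCl) = 8.0605 mol, so theoretical mass = 8.0605 × 36.458 = 293.87 g.
At 95.35% yield, actual mass of HCl = 293.87 × 0.9535 = 280.20 g.

280.2 g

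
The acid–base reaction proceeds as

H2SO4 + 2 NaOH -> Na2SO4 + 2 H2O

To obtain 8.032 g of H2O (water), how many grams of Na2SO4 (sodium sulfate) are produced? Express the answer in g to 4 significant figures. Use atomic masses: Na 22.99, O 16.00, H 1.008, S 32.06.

31.66 g

M(H2O) = 2(1.008) + 16.00 = 18.016 g/mol.
M(Na2SO4) = 2(22.99) + 32.06 + 4(16.00) = 142.04 g/mol.
n(H2O) = 8.0320 g / 18.016 g/mol = 0.44583 mol.
From the equation the H2O:Na2SO4 mole ratio is 2:1, so n(Na2SO4) = 0.44583 × 1/2 = 0.22291 mol.
Mass of Na2SO4 = 0.22291 mol × 142.04 g/mol = 31.663 g.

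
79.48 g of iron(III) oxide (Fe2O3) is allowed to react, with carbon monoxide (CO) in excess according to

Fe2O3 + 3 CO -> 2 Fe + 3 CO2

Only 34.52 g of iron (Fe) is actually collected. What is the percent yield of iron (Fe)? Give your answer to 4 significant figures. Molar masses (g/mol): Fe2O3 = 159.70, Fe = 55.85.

62.10 %

n(Fe2O3) = 79.480 g / 159.70 g/mol = 0.49768 mol.
From the equation the Fe2O3:Fe mole ratio is 1:2, so n(Fe) = 0.49768 × 2/1 = 0.99537 mol.
Mass of Fe = 0.99537 mol × 55.85 g/mol = 55.591 g.
This is the theoretical yield. Percent yield = 34.52 g / 55.591 g × 100% = 62.096%.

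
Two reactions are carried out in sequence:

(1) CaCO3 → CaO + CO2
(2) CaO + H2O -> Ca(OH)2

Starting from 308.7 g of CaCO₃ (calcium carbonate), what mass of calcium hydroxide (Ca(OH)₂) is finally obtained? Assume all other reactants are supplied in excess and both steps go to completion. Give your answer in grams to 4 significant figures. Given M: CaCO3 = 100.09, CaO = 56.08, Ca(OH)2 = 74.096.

228.5 g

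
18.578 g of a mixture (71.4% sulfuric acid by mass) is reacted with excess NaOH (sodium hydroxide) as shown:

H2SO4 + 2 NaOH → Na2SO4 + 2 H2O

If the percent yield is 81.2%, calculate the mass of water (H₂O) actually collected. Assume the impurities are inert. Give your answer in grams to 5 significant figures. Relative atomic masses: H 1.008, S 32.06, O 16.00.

3.9571 g

Pure H2SO4 available = 18.578 g × 0.714 = 13.2647 g.
M(H2SO4) = 2(1.008) + 32.06 + 4(16.00) = 98.076 g/mol.
M(H2O) = 2(1.008) + 16.00 = 18.016 g/mol.
n(H2SO4) = 13.2647 g / 98.076 g/mol = 0.135249 mol.
From the equation the H2SO4:H2O mole ratio is 1:2, so n(H2O) = 0.135249 × 2/1 = 0.270498 mol.
Mass of H2O = 0.270498 mol × 18.016 g/mol = 4.87330 g.
Actual mass collected = 4.87330 g × 0.812 = 3.95712 g.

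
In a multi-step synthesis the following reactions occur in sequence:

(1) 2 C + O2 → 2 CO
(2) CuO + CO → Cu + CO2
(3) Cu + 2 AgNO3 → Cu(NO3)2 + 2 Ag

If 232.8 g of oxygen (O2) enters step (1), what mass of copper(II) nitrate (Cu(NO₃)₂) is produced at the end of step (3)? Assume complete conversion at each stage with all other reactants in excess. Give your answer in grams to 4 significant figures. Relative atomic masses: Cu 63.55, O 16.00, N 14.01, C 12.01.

M(O2) = 2(16.00) = 32.00 g/mol.
M(Cu(NO3)2) = 63.55 + 2(14.01) + 6(16.00) = 187.57 g/mol.
n(O2) = 232.8 / 32.00 = 7.2750 mol.
Reaction (1): O2→CO ratio 1:2 ⇒ n(CO) = 14.550 mol.
Reaction (2): CO→Cu ratio 1:1 ⇒ n(Cu) = 14.550 mol.
Reaction (3): Cu→Cu(NO3)2 ratio 1:1 ⇒ n(Cu(NO3)2) = 14.550 mol.
Mass of Cu(NO3)2 = 14.550 × 187.57 = 2729.1 g.

2729 g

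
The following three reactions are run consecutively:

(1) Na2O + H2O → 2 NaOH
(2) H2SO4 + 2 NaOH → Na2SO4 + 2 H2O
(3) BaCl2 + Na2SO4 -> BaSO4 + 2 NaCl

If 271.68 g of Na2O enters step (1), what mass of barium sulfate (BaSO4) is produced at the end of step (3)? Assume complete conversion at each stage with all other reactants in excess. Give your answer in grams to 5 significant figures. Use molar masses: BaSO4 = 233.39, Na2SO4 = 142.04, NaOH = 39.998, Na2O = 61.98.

n(Na2O) = 271.68 / 61.98 = 4.38335 mol.
Reaction (1): Na2O→NaOH ratio 1:2 ⇒ n(NaOH) = 8.76670 mol.
Reaction (2): NaOH→Na2SO4 ratio 2:1 ⇒ n(Na2SO4) = 4.38335 mol.
Reaction (3): Na2SO4→BaSO4 ratio 1:1 ⇒ n(BaSO4) = 4.38335 mol.
Mass of BaSO4 = 4.38335 × 233.39 = 1023.03 g.

1023.0 g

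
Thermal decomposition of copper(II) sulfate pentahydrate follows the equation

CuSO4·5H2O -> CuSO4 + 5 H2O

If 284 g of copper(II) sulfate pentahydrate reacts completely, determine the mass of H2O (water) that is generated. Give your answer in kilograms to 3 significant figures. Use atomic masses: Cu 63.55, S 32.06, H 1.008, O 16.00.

M(CuSO4·5H2O) = 63.55 + 32.06 + 9(16.00) + 10(1.008) = 249.69 g/mol.
M(H2O) = 2(1.008) + 16.00 = 18.016 g/mol.
n(CuSO4·5H2O) = 284.0 g / 249.69 g/mol = 1.137 mol.
From the equation the CuSO4·5H2O:H2O mole ratio is 1:5, so n(H2O) = 1.137 × 5/1 = 5.687 mol.
Mass of H2O = 5.687 mol × 18.016 g/mol = 102.5 g.
Converting to kg: 102.5 g = 0.102 kg.

0.102 kg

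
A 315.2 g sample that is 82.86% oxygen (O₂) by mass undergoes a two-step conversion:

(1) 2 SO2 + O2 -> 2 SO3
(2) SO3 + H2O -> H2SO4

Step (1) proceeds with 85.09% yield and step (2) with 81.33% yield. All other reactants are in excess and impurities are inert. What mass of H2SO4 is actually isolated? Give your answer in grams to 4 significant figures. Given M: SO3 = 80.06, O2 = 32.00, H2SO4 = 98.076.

1108 g

Pure O2 = 315.2 × 0.8286 = 261.17 g.
n(O2) = 261.17 / 32.00 = 8.1617 mol.
Step 1 (O2:SO3 = 1:2): theoretical n(SO3) = 16.323 mol; at 85.09% yield, n(SO3) = 13.890 mol.
Step 2 (SO3:H2SO4 = 1:1): theoretical n(H2SO4) = 13.890 mol, so theoretical mass = 13.890 × 98.076 = 1362.2 g.
At 81.33% yield, actual mass of H2SO4 = 1362.2 × 0.8133 = 1107.9 g.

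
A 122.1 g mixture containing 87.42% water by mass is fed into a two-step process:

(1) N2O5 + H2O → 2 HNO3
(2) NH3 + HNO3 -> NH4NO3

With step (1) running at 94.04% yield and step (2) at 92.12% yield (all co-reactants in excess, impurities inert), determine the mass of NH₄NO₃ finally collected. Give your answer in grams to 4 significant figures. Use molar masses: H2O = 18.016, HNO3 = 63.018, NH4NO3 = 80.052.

Pure H2O = 122.1 × 0.8742 = 106.74 g.
n(H2O) = 106.74 / 18.016 = 5.9247 mol.
Step 1 (H2O:HNO3 = 1:2): theoretical n(HNO3) = 11.849 mol; at 94.04% yield, n(HNO3) = 11.143 mol.
Step 2 (HNO3:NH4NO3 = 1:1): theoretical n(NH4NO3) = 11.143 mol, so theoretical mass = 11.143 × 80.052 = 892.04 g.
At 92.12% yield, actual mass of NH4NO3 = 892.04 × 0.9212 = 821.74 g.

821.7 g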